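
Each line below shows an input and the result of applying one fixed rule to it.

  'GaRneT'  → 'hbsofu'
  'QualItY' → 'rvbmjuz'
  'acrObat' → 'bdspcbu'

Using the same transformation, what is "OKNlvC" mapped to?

plomwd

The transformation: shift every letter 1 place forward in the alphabet (wrapping around), then convert every letter to lowercase.
On "OKNlvC" that produces "plomwd".
(Check on "acrObat": → "bdsPcbu" → "bdspcbu" ✓)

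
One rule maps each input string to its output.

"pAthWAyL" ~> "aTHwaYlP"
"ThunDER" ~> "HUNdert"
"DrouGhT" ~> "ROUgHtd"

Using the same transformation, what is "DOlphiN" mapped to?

oLPHInd

The rule is to move the first character to the end, then flip the case of every letter.
Applying both steps to "DOlphiN": "OlphiND", then "oLPHInd".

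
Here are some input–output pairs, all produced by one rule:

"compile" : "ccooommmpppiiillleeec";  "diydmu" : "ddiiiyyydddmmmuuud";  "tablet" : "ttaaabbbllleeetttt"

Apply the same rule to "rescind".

rreeesssccciiinnndddr

What's happening: repeat every character 3 times, then move the first character to the end.
Starting from "rescind": after the first operation, "rrreeesssccciiinnnddd"; after the second, "rreeesssccciiinnndddr".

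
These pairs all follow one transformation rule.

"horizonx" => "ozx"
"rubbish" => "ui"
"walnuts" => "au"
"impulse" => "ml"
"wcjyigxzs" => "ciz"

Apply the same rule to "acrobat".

cb

The rule is to keep one character in every 3, starting at position 2 (positions 2nd, 5th, 8th, ...).
Applying that to "acrobat" gives "cb".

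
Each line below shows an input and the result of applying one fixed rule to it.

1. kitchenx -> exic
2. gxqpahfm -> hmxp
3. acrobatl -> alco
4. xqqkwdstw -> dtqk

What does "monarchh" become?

The pattern: keep every other character starting from the second (positions 2nd, 4th, 6th, ...), then move the first 2 characters to the end (rotate left by 2).
On "monarchh": the first step gives "oach", and the second then gives "choa".

choa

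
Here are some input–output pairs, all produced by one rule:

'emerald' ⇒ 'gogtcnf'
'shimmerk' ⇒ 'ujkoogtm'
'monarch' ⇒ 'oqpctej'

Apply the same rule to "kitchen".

mkvejgp

Rule — shift every letter 2 places forward in the alphabet (wrapping around).
"kitchen" → "mkvejgp".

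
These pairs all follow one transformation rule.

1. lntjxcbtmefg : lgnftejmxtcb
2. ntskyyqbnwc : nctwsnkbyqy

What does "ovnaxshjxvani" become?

Rule — take characters alternately from the front and the back (1st, last, 2nd, 2nd-last, ...).
For "ovnaxshjxvani" the result is "oivnnaavxxsjh".

oivnnaavxxsjh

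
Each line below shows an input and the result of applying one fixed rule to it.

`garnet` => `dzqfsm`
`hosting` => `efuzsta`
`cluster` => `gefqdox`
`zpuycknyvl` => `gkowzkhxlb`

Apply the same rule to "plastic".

Each output is the input with this applied: move the first 2 characters to the end (rotate left by 2), then shift every letter 12 places forward in the alphabet (wrapping around).
For "plastic", step one produces "asticpl"; step two turns that into "mefuobx".

mefuobx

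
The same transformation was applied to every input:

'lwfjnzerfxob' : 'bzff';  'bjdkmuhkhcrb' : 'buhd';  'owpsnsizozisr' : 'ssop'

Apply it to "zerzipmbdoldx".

dpdr

Each output is the input with this applied: keep one character in every 3, starting at position 3 (positions 3rd, 6th, 9th, ...), then swap the first and last characters.
Applying both steps to "zerzipmbdoldx": "rpdd", then "dpdr".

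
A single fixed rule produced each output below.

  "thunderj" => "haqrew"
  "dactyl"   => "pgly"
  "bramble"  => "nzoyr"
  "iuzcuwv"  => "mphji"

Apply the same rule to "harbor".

eobe

The transformation: delete the first 2 characters, then shift every letter 13 places forward in the alphabet (wrapping around) — i.e. ROT13.
Starting from "harbor": after the first operation, "rbor"; after the second, "eobe".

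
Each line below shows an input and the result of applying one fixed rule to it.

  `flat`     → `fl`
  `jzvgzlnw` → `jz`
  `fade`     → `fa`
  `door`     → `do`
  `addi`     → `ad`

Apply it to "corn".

co

The pattern: keep only the first 2 characters.
On "corn" that produces "co".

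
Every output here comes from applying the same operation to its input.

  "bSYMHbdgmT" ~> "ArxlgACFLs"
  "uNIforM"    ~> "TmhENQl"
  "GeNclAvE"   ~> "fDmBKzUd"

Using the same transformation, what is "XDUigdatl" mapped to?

wctHFCZSK

In each case the input is transformed by: flip the case of every letter, then shift every letter 1 place backward in the alphabet (wrapping around).
"XDUigdatl" → "xduIGDATL" → "wctHFCZSK".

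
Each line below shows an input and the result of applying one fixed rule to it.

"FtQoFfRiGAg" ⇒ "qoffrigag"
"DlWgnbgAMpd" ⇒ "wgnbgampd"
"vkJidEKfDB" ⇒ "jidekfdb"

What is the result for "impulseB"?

Each output is the input with this applied: delete the first 2 characters, then convert every letter to lowercase.
"impulseB" → "pulseB" → "pulseb".

pulseb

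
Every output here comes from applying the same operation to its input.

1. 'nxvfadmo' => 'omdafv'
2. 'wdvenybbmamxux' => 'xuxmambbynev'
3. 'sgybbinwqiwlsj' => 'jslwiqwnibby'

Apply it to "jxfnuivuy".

yuviunf

In each case the input is transformed by: delete the first 2 characters, then reverse the string.
Working it through for "jxfnuivuy": intermediate "fnuivuy", final "yuviunf".
(Check on "nxvfadmo": → "vfadmo" → "omdafv" ✓)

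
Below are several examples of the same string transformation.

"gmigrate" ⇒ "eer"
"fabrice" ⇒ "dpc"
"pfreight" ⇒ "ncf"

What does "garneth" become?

elf

Rule — shift every letter 2 places backward in the alphabet (wrapping around), then keep one character in every 3, starting at position 1 (positions 1st, 4th, 7th, ...).
Starting from "garneth": after the first operation, "eyplcrf"; after the second, "elf".
(Check on "pfreight": → "ndpcgefr" → "ncf" ✓)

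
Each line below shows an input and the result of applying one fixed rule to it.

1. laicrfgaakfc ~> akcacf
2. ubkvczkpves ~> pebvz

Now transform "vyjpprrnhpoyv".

npyypr

The transformation: keep every other character starting from the second (positions 2nd, 4th, 6th, ...), then move the first 3 characters to the end (rotate left by 3).
Applying both steps to "vyjpprrnhpoyv": "yprnpy", then "npyypr".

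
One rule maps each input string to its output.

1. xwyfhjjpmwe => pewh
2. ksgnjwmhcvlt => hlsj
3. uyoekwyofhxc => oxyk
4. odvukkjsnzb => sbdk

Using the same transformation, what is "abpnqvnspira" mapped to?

The pattern: keep one character in every 3, starting at position 2 (positions 2nd, 5th, 8th, ...), then move the first 2 characters to the end (rotate left by 2).
Working it through for "abpnqvnspira": intermediate "bqsr", final "srbq".
(Check on "xwyfhjjpmwe": → "whpe" → "pewh" ✓)

srbq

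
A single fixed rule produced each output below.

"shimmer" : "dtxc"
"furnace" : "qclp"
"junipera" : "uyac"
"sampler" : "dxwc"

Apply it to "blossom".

mzdx

The transformation: shift every letter 11 places forward in the alphabet (wrapping around), then keep every other character starting from the first (positions 1st, 3rd, 5th, ...).
Doing the same to "blossom": "mzdx".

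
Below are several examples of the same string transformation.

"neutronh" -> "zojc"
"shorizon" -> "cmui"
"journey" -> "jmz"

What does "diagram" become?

dbv

Looking at the pairs, the operation is to shift every letter 5 places backward in the alphabet (wrapping around), then keep every other character starting from the second (positions 2nd, 4th, 6th, ...).
Working it through for "diagram": intermediate "ydvbmvh", final "dbv".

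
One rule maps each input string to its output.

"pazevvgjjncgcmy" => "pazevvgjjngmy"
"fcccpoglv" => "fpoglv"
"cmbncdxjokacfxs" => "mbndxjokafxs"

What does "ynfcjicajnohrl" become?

The pattern: remove every "c".
On "ynfcjicajnohrl" that produces "ynfjiajnohrl".

ynfjiajnohrl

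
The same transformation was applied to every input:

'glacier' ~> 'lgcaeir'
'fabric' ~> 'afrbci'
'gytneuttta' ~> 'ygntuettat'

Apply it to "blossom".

The transformation: swap each adjacent pair of characters (1↔2, 3↔4, ...).
On "blossom" that produces "lbsoosm".

lbsoosm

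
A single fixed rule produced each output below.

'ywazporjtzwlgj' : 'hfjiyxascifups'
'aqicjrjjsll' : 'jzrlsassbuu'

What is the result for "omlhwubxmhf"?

Each output is the input with this applied: shift every letter 9 places forward in the alphabet (wrapping around).
Doing the same to "omlhwubxmhf": "xvuqfdkgvqo".

xvuqfdkgvqo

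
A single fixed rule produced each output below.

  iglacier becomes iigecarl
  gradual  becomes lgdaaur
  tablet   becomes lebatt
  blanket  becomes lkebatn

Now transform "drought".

Looking at the pairs, the operation is to sort the characters into reverse alphabetical order, then move the first 2 characters to the end (rotate left by 2).
"drought" → "utrohgd" → "rohgdut".

rohgdut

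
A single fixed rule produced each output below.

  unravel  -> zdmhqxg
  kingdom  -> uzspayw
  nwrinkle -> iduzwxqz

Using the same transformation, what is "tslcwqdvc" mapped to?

The rule is to shift every letter 12 places forward in the alphabet (wrapping around), then move the first character to the end.
On "tslcwqdvc": the first step gives "fexoicpho", and the second then gives "exoicphof".

exoicphof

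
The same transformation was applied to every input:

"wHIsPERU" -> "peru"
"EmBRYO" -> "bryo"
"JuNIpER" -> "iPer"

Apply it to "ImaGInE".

The transformation: flip the case of every letter, then keep only the last 4 characters.
"ImaGInE" → "iMAgiNe" → "giNe".

giNe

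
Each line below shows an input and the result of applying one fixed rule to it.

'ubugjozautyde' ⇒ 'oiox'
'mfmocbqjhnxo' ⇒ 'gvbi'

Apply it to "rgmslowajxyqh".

gidk

Looking at the pairs, the operation is to keep one character in every 3, starting at position 3 (positions 3rd, 6th, 9th, ...), then shift every letter 6 places backward in the alphabet (wrapping around).
For "rgmslowajxyqh" the result is "gidk".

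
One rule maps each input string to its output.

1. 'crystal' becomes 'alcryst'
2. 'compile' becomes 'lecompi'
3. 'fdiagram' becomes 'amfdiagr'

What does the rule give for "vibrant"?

ntvibra

In each case the input is transformed by: move the last 2 characters to the front (rotate right by 2).
So "vibrant" becomes "ntvibra".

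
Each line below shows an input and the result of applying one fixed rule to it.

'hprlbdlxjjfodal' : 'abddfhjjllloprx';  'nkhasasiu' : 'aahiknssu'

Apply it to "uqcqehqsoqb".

The transformation: sort the characters into alphabetical order.
For "uqcqehqsoqb" the result is "bcehoqqqqsu".

bcehoqqqqsu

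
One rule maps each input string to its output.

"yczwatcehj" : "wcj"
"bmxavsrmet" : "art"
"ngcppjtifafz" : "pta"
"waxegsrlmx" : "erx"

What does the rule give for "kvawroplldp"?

wpd

The pattern: delete the first 3 characters, then keep one character in every 3, starting at position 1 (positions 1st, 4th, 7th, ...).
Starting from "kvawroplldp": after the first operation, "wroplldp"; after the second, "wpd".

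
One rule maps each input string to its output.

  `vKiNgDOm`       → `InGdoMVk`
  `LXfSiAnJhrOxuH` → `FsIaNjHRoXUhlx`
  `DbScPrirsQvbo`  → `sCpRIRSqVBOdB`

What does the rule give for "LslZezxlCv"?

What's happening: move the first 2 characters to the end (rotate left by 2), then flip the case of every letter.
"LslZezxlCv" → "lZezxlCvLs" → "LzEZXLcVlS".

LzEZXLcVlS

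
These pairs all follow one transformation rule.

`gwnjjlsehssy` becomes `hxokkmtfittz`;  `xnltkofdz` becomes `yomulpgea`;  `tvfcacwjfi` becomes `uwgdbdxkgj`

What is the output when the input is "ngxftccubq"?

What's happening: shift every letter 1 place forward in the alphabet (wrapping around).
Applying that to "ngxftccubq" gives "ohyguddvcr".

ohyguddvcr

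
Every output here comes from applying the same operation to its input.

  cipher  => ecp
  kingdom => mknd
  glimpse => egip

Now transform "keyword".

dkyo

What's happening: keep every other character starting from the first (positions 1st, 3rd, 5th, ...), then move the last character to the front.
On "keyword" that produces "dkyo".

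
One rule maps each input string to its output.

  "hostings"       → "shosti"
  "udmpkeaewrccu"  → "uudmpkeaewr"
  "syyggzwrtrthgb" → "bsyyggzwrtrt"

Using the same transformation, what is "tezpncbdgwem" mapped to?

mtezpncbdg

In each case the input is transformed by: move the last 3 characters to the front (rotate right by 3), then delete the first 2 characters.
"tezpncbdgwem" → "wemtezpncbdg" → "mtezpncbdg".
(Check on "syyggzwrtrthgb": → "hgbsyyggzwrtrt" → "bsyyggzwrtrt" ✓)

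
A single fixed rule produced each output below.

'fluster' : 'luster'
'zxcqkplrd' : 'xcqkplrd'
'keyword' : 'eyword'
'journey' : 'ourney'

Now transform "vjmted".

jmted

The transformation: delete the first character.
On "vjmted" that produces "jmted".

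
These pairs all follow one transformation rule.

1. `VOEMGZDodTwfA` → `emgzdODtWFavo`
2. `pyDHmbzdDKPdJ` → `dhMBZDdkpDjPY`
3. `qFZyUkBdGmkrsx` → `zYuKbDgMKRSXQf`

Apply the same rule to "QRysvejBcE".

YSVEJbCeqr

Each output is the input with this applied: move the first 2 characters to the end (rotate left by 2), then flip the case of every letter.
"QRysvejBcE" → "ysvejBcEQR" → "YSVEJbCeqr".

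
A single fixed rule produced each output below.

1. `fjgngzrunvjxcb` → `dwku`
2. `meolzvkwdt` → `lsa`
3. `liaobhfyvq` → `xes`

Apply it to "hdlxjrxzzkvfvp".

What's happening: keep one character in every 3, starting at position 3 (positions 3rd, 6th, 9th, ...), then shift every letter 3 places backward in the alphabet (wrapping around).
Applying both steps to "hdlxjrxzzkvfvp": "lrzf", then "iowc".

iowc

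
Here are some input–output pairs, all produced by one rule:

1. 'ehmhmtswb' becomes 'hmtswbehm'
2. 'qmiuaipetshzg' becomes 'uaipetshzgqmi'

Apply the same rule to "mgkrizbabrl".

The transformation: move the first 3 characters to the end (rotate left by 3).
"mgkrizbabrl" → "rizbabrlmgk".

rizbabrlmgk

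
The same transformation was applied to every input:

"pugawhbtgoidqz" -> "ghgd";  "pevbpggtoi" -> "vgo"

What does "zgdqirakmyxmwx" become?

drmm

Rule — keep one character in every 3, starting at position 3 (positions 3rd, 6th, 9th, ...).
So "zgdqirakmyxmwx" becomes "drmm".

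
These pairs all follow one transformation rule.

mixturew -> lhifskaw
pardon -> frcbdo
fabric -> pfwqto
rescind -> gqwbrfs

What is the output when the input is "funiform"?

bwtcfati

Looking at the pairs, the operation is to move the first 2 characters to the end (rotate left by 2), then shift every letter 12 places backward in the alphabet (wrapping around).
On "funiform": the first step gives "niformfu", and the second then gives "bwtcfati".
(Check on "mixturew": → "xturewmi" → "lhifskaw" ✓)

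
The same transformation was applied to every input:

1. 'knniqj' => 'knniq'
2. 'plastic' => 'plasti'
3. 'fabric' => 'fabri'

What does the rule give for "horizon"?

The rule is to delete the last character.
Applying that to "horizon" gives "horizo".

horizo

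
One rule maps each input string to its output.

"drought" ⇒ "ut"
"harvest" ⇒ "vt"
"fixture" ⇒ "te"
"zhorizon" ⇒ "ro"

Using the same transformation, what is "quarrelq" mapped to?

Rule — keep one character in every 3, starting at position 1 (positions 1st, 4th, 7th, ...), then delete the first character.
Starting from "quarrelq": after the first operation, "qrl"; after the second, "rl".

rl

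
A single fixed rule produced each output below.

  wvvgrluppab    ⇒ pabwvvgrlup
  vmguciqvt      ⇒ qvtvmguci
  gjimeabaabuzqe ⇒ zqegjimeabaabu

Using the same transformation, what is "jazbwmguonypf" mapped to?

The transformation: move the last 3 characters to the front (rotate right by 3).
So "jazbwmguonypf" becomes "ypfjazbwmguon".

ypfjazbwmguon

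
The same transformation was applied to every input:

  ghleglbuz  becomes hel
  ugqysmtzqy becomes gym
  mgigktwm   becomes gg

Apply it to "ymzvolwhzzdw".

In each case the input is transformed by: delete the last 3 characters, then keep every other character starting from the second (positions 2nd, 4th, 6th, ...).
"ymzvolwhzzdw" → "ymzvolwhz" → "mvlh".

mvlh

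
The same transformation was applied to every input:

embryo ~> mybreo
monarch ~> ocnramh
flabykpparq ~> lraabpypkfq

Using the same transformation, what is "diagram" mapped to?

iaargdm

Each output is the input with this applied: take characters alternately from the front and the back (1st, last, 2nd, 2nd-last, ...), then move the first 2 characters to the end (rotate left by 2).
Applying both steps to "diagram": "dmiaarg", then "iaargdm".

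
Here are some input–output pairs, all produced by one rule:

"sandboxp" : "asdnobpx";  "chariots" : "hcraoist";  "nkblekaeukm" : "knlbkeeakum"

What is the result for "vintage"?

ivtngae

Looking at the pairs, the operation is to swap each adjacent pair of characters (1↔2, 3↔4, ...).
For "vintage" the result is "ivtngae".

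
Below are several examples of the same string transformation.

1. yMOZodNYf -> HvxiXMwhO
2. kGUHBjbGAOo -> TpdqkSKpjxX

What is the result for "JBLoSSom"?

What's happening: shift every letter 9 places forward in the alphabet (wrapping around), then flip the case of every letter.
Applying both steps to "JBLoSSom": "SKUxBBxv", then "skuXbbXV".

skuXbbXV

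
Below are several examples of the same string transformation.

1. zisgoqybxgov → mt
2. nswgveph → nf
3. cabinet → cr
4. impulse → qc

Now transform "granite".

rc

The pattern: shift every letter 2 places backward in the alphabet (wrapping around), then keep only the last 2 characters.
On "granite": the first step gives "epylgrc", and the second then gives "rc".
(Check on "zisgoqybxgov": → "xgqemowzvemt" → "mt" ✓)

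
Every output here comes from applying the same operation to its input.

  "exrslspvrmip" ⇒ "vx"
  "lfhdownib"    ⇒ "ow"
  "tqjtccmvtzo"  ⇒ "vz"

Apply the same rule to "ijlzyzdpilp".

zz

The pattern: sort the characters into alphabetical order, then keep only the last 2 characters.
Applying both steps to "ijlzyzdpilp": "diijllppyzz", then "zz".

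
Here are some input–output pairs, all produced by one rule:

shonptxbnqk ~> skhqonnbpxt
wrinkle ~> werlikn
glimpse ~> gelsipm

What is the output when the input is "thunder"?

trheudn

The pattern: take characters alternately from the front and the back (1st, last, 2nd, 2nd-last, ...).
So "thunder" becomes "trheudn".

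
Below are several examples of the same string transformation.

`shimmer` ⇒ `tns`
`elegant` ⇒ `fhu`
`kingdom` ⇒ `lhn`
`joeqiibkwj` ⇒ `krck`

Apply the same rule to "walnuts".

xot

Each output is the input with this applied: keep one character in every 3, starting at position 1 (positions 1st, 4th, 7th, ...), then shift every letter 1 place forward in the alphabet (wrapping around).
For "walnuts" the result is "xot".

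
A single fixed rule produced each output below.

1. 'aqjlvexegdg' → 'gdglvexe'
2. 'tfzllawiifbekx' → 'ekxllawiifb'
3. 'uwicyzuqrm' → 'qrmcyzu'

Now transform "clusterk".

erkst

The rule is to delete the first 3 characters, then move the last 3 characters to the front (rotate right by 3).
Starting from "clusterk": after the first operation, "sterk"; after the second, "erkst".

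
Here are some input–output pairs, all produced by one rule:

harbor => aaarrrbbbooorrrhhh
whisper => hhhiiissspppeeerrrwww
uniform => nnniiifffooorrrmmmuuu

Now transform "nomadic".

Rule — repeat every character 3 times, then move the first 3 characters to the end (rotate left by 3).
"nomadic" → "nnnooommmaaadddiiiccc" → "ooommmaaadddiiicccnnn".

ooommmaaadddiiicccnnn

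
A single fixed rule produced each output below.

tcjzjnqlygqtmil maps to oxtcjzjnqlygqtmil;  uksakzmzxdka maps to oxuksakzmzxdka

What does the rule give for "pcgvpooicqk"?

oxpcgvpooicqk

Each output is the input with this applied: prepend "ox".
Applying that to "pcgvpooicqk" gives "oxpcgvpooicqk".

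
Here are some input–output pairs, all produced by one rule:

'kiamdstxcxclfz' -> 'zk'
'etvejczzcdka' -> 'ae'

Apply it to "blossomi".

Each output is the input with this applied: move the first character to the end, then keep only the last 2 characters.
Working it through for "blossomi": intermediate "lossomib", final "ib".
(Check on "kiamdstxcxclfz": → "iamdstxcxclfzk" → "zk" ✓)

ib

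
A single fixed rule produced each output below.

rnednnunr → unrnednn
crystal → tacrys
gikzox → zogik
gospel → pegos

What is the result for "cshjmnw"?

The pattern: delete the last character, then move the last 2 characters to the front (rotate right by 2).
Applying both steps to "cshjmnw": "cshjmn", then "mncshj".
(Check on "gikzox": → "gikzo" → "zogik" ✓)

mncshj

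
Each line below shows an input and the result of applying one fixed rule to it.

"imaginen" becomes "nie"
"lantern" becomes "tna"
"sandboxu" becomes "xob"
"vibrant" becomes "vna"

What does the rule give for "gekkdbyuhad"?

Rule — sort the characters into reverse alphabetical order, then keep one character in every 3, starting at position 1 (positions 1st, 4th, 7th, ...).
"gekkdbyuhad" → "yukkhgeddba" → "ykeb".

ykeb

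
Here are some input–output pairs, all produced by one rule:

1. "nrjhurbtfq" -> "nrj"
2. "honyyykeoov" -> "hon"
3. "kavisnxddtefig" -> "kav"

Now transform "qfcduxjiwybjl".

qfc

The pattern: keep only the first 3 characters.
On "qfcduxjiwybjl" that produces "qfc".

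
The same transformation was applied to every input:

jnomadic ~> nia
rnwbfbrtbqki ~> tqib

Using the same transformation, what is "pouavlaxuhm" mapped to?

The pattern: sort the characters into reverse alphabetical order, then keep one character in every 3, starting at position 2 (positions 2nd, 5th, 8th, ...).
Working it through for "pouavlaxuhm": intermediate "xvuupomlhaa", final "vpla".

vpla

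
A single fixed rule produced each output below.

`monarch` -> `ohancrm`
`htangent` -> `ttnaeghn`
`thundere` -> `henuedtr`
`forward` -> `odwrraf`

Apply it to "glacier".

Rule — swap the first and last characters, then swap each adjacent pair of characters (1↔2, 3↔4, ...).
Starting from "glacier": after the first operation, "rlacieg"; after the second, "lrcaeig".
(Check on "monarch": → "honarcm" → "ohancrm" ✓)

lrcaeig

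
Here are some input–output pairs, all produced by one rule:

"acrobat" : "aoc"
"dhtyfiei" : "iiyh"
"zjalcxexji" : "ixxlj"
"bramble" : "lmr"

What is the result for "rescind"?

The pattern: keep every other character starting from the second (positions 2nd, 4th, 6th, ...), then reverse the string.
On "rescind": the first step gives "ecn", and the second then gives "nce".

nce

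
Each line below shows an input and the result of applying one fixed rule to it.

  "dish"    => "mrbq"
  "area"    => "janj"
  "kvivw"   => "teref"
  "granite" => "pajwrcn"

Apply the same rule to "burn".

kdaw

In each case the input is transformed by: shift every letter 9 places forward in the alphabet (wrapping around).
"burn" → "kdaw".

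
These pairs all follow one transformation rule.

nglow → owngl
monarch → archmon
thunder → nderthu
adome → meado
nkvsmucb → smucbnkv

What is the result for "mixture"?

In each case the input is transformed by: move the first 3 characters to the end (rotate left by 3).
"mixture" → "turemix".

turemix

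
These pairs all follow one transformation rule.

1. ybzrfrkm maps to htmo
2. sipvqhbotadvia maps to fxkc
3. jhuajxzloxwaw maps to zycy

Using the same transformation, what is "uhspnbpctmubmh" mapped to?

Looking at the pairs, the operation is to shift every letter 2 places forward in the alphabet (wrapping around), then keep only the last 4 characters.
Starting from "uhspnbpctmubmh": after the first operation, "wjurpdrevowdoj"; after the second, "wdoj".
(Check on "jhuajxzloxwaw": → "ljwclzbnqzycy" → "zycy" ✓)

wdoj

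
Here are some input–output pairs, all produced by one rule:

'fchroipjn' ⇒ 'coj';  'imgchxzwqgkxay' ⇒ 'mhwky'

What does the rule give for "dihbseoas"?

isa

Looking at the pairs, the operation is to keep one character in every 3, starting at position 2 (positions 2nd, 5th, 8th, ...).
On "dihbseoas" that produces "isa".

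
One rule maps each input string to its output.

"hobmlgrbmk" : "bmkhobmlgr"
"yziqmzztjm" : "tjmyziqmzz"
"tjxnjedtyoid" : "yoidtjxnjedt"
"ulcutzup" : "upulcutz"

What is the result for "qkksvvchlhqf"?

In each case the input is transformed by: swap the front and back halves of the string, then move the first 2 characters to the end (rotate left by 2).
Working it through for "qkksvvchlhqf": intermediate "chlhqfqkksvv", final "lhqfqkksvvch".

lhqfqkksvvch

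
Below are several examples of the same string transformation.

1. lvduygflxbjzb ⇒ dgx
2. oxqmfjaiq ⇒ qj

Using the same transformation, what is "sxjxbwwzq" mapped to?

Looking at the pairs, the operation is to delete the last 2 characters, then keep one character in every 3, starting at position 3 (positions 3rd, 6th, 9th, ...).
On "sxjxbwwzq": the first step gives "sxjxbww", and the second then gives "jw".

jw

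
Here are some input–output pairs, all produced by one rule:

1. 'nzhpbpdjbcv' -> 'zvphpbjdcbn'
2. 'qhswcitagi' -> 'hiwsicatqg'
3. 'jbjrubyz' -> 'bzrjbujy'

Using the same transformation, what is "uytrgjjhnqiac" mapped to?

The pattern: swap the first and last characters, then swap each adjacent pair of characters (1↔2, 3↔4, ...).
For "uytrgjjhnqiac", step one produces "cytrgjjhnqiau"; step two turns that into "ycrtjghjqnaiu".

ycrtjghjqnaiu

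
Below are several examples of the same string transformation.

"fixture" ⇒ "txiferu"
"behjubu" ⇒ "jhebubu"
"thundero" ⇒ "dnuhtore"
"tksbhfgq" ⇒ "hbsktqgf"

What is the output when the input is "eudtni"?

In each case the input is transformed by: move the last 3 characters to the front (rotate right by 3), then reverse the string.
Applying both steps to "eudtni": "tnieud", then "dueint".
(Check on "fixture": → "urefixt" → "txiferu" ✓)

dueint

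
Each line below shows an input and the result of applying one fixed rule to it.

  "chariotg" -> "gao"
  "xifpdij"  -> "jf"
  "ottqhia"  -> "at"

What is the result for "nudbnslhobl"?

The pattern: move the last 2 characters to the front (rotate right by 2), then keep one character in every 3, starting at position 2 (positions 2nd, 5th, 8th, ...).
For "nudbnslhobl", step one produces "blnudbnslho"; step two turns that into "ldso".
(Check on "xifpdij": → "ijxifpd" → "jf" ✓)

ldso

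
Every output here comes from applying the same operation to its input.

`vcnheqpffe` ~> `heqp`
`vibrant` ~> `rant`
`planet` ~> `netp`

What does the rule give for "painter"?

nter

The transformation: move the first 3 characters to the end (rotate left by 3), then keep only the first 4 characters.
Working it through for "painter": intermediate "nterpai", final "nter".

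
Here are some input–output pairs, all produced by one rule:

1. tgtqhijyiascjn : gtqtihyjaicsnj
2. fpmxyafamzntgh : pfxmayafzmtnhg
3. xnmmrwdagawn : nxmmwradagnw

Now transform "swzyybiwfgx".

wsyzbywigfx

Looking at the pairs, the operation is to swap each adjacent pair of characters (1↔2, 3↔4, ...).
So "swzyybiwfgx" becomes "wsyzbywigfx".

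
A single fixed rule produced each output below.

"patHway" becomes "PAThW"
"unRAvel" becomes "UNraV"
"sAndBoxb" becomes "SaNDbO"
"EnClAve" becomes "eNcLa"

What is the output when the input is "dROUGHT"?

Looking at the pairs, the operation is to flip the case of every letter, then delete the last 2 characters.
"dROUGHT" → "Droug".

Droug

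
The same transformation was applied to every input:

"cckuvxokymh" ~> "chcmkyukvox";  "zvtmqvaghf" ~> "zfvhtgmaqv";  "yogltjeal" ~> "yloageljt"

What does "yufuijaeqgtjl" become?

The transformation: take characters alternately from the front and the back (1st, last, 2nd, 2nd-last, ...).
On "yufuijaeqgtjl" that produces "ylujftugiqjea".

ylujftugiqjea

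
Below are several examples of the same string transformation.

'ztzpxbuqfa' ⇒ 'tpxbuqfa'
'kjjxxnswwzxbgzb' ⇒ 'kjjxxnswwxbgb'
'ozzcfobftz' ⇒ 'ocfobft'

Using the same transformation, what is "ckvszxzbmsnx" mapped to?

ckvsxbmsnx

What's happening: remove every "z".
Doing the same to "ckvszxzbmsnx": "ckvsxbmsnx".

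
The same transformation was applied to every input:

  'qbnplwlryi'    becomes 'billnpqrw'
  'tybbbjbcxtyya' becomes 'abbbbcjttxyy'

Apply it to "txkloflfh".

ffhkllot

In each case the input is transformed by: sort the characters into alphabetical order, then delete the last character.
"txkloflfh" → "ffhkllotx" → "ffhkllot".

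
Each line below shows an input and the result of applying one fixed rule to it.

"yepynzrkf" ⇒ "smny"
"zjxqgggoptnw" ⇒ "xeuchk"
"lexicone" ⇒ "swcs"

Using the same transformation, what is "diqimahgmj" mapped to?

Looking at the pairs, the operation is to shift every letter 12 places backward in the alphabet (wrapping around), then keep every other character starting from the second (positions 2nd, 4th, 6th, ...).
Starting from "diqimahgmj": after the first operation, "rwewaovuax"; after the second, "wwoux".

wwoux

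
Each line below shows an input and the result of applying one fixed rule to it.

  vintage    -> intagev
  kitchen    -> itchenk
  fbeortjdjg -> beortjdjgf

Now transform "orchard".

In each case the input is transformed by: move the first character to the end.
On "orchard" that produces "rchardo".

rchardo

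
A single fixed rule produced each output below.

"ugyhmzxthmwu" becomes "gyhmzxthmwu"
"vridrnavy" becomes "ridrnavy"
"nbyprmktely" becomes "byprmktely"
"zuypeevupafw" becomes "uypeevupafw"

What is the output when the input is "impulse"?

Looking at the pairs, the operation is to delete the first character.
So "impulse" becomes "mpulse".

mpulse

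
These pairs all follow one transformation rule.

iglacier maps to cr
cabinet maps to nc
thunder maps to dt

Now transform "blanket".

What's happening: move the first 2 characters to the end (rotate left by 2), then keep one character in every 3, starting at position 3 (positions 3rd, 6th, 9th, ...).
Applying both steps to "blanket": "anketbl", then "kb".

kb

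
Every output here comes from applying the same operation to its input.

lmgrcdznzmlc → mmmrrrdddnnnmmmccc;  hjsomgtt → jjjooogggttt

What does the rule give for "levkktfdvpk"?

Each output is the input with this applied: keep every other character starting from the second (positions 2nd, 4th, 6th, ...), then repeat every character 3 times.
On "levkktfdvpk": the first step gives "ektdp", and the second then gives "eeekkktttdddppp".

eeekkktttdddppp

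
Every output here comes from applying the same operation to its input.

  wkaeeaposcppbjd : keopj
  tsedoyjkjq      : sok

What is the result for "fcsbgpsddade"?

Each output is the input with this applied: keep one character in every 3, starting at position 2 (positions 2nd, 5th, 8th, ...).
"fcsbgpsddade" → "cgdd".

cgdd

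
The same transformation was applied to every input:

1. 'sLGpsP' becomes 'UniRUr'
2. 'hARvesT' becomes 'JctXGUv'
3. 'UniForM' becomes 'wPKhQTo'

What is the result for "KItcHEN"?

mkVEjgp

In each case the input is transformed by: flip the case of every letter, then shift every letter 2 places forward in the alphabet (wrapping around).
Starting from "KItcHEN": after the first operation, "kiTChen"; after the second, "mkVEjgp".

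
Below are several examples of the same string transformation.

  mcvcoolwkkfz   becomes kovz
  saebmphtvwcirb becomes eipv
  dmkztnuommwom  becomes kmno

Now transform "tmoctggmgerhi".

Looking at the pairs, the operation is to keep one character in every 3, starting at position 3 (positions 3rd, 6th, 9th, ...), then sort the characters into alphabetical order.
Applying both steps to "tmoctggmgerhi": "oggh", then "ggho".

ggho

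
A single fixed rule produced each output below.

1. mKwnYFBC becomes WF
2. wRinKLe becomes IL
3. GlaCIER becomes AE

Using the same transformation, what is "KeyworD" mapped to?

YR

The pattern: keep one character in every 3, starting at position 3 (positions 3rd, 6th, 9th, ...), then convert every letter to uppercase.
Applying both steps to "KeyworD": "yr", then "YR".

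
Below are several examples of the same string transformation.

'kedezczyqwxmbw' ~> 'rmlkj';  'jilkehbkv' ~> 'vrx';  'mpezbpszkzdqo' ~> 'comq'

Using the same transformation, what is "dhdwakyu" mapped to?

Looking at the pairs, the operation is to keep one character in every 3, starting at position 2 (positions 2nd, 5th, 8th, ...), then shift every letter 13 places forward in the alphabet (wrapping around) — i.e. ROT13.
"dhdwakyu" → "hau" → "unh".

unh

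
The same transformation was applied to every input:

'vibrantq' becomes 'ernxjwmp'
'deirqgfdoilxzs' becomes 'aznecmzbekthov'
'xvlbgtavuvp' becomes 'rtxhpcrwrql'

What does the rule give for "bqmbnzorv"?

The transformation: shift every letter 4 places backward in the alphabet (wrapping around), then swap each adjacent pair of characters (1↔2, 3↔4, ...).
Starting from "bqmbnzorv": after the first operation, "xmixjvknr"; after the second, "mxxivjnkr".

mxxivjnkr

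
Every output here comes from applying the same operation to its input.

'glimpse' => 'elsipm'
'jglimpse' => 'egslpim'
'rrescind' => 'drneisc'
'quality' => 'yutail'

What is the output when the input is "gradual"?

What's happening: take characters alternately from the front and the back (1st, last, 2nd, 2nd-last, ...), then delete the first character.
For "gradual" the result is "lraaud".

lraaud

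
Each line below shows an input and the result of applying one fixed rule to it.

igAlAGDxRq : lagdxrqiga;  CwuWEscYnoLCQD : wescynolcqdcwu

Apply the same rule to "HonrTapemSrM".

The pattern: move the first 3 characters to the end (rotate left by 3), then convert every letter to lowercase.
Working it through for "HonrTapemSrM": intermediate "rTapemSrMHon", final "rtapemsrmhon".
(Check on "CwuWEscYnoLCQD": → "WEscYnoLCQDCwu" → "wescynolcqdcwu" ✓)

rtapemsrmhon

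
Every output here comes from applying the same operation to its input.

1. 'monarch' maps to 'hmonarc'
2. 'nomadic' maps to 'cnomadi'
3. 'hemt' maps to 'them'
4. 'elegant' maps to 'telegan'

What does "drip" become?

pdri

In each case the input is transformed by: move the last character to the front.
"drip" → "pdri".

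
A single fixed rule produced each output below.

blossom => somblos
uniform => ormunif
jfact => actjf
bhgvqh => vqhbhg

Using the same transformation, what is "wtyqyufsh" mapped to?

fshwtyqyu

Each output is the input with this applied: move the last 3 characters to the front (rotate right by 3).
So "wtyqyufsh" becomes "fshwtyqyu".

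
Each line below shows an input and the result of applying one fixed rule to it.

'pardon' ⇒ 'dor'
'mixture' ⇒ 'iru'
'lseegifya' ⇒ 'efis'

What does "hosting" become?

hns

The transformation: sort the characters into alphabetical order, then keep every other character starting from the second (positions 2nd, 4th, 6th, ...).
Applying both steps to "hosting": "ghinost", then "hns".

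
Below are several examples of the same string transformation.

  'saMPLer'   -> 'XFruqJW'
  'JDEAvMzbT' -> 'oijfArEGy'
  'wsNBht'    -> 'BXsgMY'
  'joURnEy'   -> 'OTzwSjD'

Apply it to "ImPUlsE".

nRuzQXj

Each output is the input with this applied: shift every letter 5 places forward in the alphabet (wrapping around), then flip the case of every letter.
For "ImPUlsE", step one produces "NrUZqxJ"; step two turns that into "nRuzQXj".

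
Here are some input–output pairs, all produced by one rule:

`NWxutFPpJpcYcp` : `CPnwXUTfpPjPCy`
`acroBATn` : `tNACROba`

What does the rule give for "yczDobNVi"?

vIYCZdOBn

Each output is the input with this applied: move the last 2 characters to the front (rotate right by 2), then flip the case of every letter.
So "yczDobNVi" becomes "vIYCZdOBn".
(Check on "acroBATn": → "TnacroBA" → "tNACROba" ✓)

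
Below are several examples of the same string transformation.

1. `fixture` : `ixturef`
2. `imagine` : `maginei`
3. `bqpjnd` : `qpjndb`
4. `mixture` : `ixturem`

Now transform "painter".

The rule is to move the first character to the end.
On "painter" that produces "ainterp".

ainterp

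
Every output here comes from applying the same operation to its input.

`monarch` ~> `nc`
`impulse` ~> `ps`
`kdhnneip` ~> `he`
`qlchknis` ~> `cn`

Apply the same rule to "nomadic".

mi

Rule — keep one character in every 3, starting at position 3 (positions 3rd, 6th, 9th, ...).
For "nomadic" the result is "mi".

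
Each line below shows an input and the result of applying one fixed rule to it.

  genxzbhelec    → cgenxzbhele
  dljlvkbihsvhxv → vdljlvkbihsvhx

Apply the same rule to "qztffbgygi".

iqztffbgyg

What's happening: move the last character to the front.
So "qztffbgygi" becomes "iqztffbgyg".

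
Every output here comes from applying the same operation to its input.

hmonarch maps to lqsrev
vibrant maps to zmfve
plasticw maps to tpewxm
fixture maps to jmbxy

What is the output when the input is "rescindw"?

viwgmr

Rule — delete the last 2 characters, then shift every letter 4 places forward in the alphabet (wrapping around).
Applying both steps to "rescindw": "rescin", then "viwgmr".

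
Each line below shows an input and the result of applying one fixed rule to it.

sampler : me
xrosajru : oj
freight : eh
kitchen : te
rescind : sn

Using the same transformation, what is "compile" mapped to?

ml

The pattern: keep one character in every 3, starting at position 3 (positions 3rd, 6th, 9th, ...).
So "compile" becomes "ml".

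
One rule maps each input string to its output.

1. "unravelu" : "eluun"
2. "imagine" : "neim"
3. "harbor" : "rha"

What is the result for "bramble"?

lebr

Each output is the input with this applied: move the first 2 characters to the end (rotate left by 2), then delete the first 3 characters.
Starting from "bramble": after the first operation, "amblebr"; after the second, "lebr".
(Check on "unravelu": → "raveluun" → "eluun" ✓)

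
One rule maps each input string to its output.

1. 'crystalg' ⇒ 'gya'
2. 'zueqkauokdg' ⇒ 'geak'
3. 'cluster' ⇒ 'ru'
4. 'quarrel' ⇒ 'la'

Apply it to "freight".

The transformation: move the last 2 characters to the front (rotate right by 2), then keep one character in every 3, starting at position 2 (positions 2nd, 5th, 8th, ...).
Working it through for "freight": intermediate "htfreig", final "te".

te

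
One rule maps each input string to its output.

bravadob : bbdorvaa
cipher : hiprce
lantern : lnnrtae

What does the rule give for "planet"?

What's happening: sort the characters into alphabetical order, then move the first 2 characters to the end (rotate left by 2).
Starting from "planet": after the first operation, "aelnpt"; after the second, "lnptae".

lnptae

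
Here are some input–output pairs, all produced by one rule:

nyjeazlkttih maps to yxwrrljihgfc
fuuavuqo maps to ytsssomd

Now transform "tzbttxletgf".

Looking at the pairs, the operation is to shift every letter 2 places backward in the alphabet (wrapping around), then sort the characters into reverse alphabetical order.
"tzbttxletgf" → "rxzrrvjcred" → "zxvrrrrjedc".

zxvrrrrjedc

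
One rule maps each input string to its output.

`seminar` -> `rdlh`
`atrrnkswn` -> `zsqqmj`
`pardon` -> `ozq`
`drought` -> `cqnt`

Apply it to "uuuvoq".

The transformation: shift every letter 1 place backward in the alphabet (wrapping around), then delete the last 3 characters.
Applying that to "uuuvoq" gives "ttt".
(Check on "drought": → "cqntfgs" → "cqnt" ✓)

ttt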